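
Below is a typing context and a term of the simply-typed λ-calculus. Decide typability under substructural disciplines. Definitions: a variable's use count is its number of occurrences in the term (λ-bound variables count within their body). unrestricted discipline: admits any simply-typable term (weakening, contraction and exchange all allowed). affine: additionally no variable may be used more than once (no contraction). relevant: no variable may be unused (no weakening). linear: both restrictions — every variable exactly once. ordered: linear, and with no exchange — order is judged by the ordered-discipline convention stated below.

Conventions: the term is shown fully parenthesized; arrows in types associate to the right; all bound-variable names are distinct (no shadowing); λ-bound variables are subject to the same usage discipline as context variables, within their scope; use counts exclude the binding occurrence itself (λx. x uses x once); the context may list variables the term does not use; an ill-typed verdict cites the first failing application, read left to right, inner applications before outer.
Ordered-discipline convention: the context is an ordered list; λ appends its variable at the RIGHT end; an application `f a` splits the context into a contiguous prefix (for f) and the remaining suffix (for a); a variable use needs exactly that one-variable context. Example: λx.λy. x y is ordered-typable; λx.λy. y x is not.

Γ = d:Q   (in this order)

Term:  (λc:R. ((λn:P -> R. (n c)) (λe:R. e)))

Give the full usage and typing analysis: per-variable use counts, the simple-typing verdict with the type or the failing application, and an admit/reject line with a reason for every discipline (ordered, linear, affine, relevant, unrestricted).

usage: d: 0×, c (λ-bound): 1×, n (λ-bound): 1×, e (λ-bound): 1×
use order (left to right): n, c, e
typing: ill-typed: argument of type R where P is required
ordered ✗ (a type mismatch blocks all five)
linear ✗ (the type mismatch rejects it)
affine ✗ (not simply typable)
relevant ✗ (fails simple typing)
unrestricted ✗ (a type mismatch blocks all five)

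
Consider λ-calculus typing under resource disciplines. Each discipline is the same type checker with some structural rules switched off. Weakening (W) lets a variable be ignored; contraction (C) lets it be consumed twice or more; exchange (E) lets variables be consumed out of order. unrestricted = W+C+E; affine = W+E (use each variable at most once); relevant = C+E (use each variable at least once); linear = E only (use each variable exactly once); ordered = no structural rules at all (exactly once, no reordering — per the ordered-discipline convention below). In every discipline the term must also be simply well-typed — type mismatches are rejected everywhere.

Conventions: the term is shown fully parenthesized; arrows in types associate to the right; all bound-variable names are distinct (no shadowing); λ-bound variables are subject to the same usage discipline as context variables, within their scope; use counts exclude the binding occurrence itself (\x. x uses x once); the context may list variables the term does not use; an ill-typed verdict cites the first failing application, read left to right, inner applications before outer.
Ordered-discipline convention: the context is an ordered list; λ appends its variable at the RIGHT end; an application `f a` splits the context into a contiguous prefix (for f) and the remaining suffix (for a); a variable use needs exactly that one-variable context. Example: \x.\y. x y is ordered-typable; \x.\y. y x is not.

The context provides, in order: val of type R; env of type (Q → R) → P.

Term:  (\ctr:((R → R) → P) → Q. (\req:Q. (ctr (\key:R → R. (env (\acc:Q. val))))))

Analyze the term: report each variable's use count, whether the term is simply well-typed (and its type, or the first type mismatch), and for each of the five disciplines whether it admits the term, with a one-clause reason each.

use counts: val: 1×; env: 1×; ctr (bound): 1×; req (bound): 0×; key (bound): 0×; acc (bound): 0×
use order (left to right): ctr, env, val
typing: well-typed at (((R → R) → P) → Q) → Q → Q
ordered ✗ (unused: req, key, acc — weakening required)
linear ✗ (unused: req, key, acc — weakening required)
affine ✓ (val, env, ctr, req, key, acc: no repeats, contraction unneeded)
relevant ✗ (unused: req, key, acc — weakening required)
unrestricted ✓ (well-typed at (((R → R) → P) → Q) → Q → Q; no restrictions here)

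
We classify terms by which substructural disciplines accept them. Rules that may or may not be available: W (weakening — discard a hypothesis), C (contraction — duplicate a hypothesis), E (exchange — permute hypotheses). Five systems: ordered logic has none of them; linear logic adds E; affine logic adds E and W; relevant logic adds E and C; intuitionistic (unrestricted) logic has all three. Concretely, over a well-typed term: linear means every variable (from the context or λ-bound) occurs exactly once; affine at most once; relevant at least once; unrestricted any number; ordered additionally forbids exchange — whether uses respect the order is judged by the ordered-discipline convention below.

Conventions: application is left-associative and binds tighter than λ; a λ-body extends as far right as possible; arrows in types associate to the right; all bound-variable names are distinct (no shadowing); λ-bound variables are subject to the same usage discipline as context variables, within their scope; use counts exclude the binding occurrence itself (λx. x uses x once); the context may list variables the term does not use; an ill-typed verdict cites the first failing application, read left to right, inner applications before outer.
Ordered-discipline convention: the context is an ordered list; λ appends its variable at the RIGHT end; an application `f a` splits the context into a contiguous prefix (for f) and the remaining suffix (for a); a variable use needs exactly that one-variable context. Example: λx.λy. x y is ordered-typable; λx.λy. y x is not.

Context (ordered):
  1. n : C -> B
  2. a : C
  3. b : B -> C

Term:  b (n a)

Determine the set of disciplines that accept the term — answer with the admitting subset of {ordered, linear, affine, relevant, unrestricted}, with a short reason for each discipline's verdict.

admitted by: linear, affine, relevant, unrestricted
use counts: n ×1, a ×1, b ×1
order of uses: b, n, a
typing: well-typed — term : C
ordered ✗ (use order b, n, a needs exchange)
linear ✓ (single use per variable (n, a, b))
affine ✓ (none of n, a, b used more than once)
relevant ✓ (none of n, a, b goes unused)
unrestricted ✓ (simply typable at C; W, C, E all held)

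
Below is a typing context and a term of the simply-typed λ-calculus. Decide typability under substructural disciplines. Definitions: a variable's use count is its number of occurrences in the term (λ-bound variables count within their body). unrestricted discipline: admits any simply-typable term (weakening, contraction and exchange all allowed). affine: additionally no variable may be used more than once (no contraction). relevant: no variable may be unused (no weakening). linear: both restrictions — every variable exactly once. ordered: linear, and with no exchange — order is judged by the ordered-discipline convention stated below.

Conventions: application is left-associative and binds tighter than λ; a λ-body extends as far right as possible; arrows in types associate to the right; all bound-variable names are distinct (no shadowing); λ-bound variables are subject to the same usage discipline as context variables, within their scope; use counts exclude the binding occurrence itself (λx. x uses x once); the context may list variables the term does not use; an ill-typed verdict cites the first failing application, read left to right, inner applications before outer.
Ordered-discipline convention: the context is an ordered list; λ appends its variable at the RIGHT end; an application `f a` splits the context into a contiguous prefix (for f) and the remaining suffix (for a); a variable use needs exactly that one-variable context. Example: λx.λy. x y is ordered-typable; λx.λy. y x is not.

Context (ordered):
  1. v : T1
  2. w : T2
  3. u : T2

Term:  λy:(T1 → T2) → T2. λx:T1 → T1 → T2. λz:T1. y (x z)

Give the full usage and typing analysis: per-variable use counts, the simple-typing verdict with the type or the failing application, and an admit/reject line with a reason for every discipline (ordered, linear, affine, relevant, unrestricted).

usage: v: 0×; w: 0×; u: 0×; y (bound): 1×; x (bound): 1×; z (bound): 1×
use order (left to right): y, x, z
typing: well-typed — term : ((T1 → T2) → T2) → (T1 → T1 → T2) → T1 → T2
ordered: ✗, needs weakening: v, w, u unused
linear: ✗, needs weakening: v, w, u unused
affine: ✓, no duplicate uses among v, w, u, y, x, z
relevant: ✗, needs weakening: v, w, u unused
unrestricted: ✓, typability at ((T1 → T2) → T2) → (T1 → T1 → T2) → T1 → T2 is all that's needed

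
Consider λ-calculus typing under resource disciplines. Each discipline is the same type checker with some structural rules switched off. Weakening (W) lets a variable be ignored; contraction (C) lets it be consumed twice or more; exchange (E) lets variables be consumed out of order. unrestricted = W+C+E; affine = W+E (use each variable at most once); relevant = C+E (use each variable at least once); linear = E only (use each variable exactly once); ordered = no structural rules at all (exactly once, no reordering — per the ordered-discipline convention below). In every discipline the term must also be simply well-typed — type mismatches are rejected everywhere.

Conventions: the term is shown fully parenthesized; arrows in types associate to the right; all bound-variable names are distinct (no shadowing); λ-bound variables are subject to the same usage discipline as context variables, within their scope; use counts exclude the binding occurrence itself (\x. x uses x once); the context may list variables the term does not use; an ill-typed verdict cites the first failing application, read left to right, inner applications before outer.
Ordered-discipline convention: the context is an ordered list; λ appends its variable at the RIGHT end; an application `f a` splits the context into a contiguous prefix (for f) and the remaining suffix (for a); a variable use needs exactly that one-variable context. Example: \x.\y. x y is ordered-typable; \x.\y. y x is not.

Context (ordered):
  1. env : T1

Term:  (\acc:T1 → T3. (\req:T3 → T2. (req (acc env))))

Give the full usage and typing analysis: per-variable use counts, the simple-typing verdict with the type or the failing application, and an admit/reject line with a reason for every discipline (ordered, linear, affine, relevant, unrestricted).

usage: env ×1; acc (λ-bound) ×1; req (λ-bound) ×1
uses in reading order: req, acc, env
typing: well-typed — term : (T1 → T3) → (T3 → T2) → T2
ordered: ✗, no ordered split (uses run req, acc, env)
linear: ✓, env, acc, req: one use apiece
affine: ✓, none of env, acc, req used more than once
relevant: ✓, every one of env, acc, req appears
unrestricted: ✓, simply typable at (T1 → T3) → (T3 → T2) → T2; W, C, E all held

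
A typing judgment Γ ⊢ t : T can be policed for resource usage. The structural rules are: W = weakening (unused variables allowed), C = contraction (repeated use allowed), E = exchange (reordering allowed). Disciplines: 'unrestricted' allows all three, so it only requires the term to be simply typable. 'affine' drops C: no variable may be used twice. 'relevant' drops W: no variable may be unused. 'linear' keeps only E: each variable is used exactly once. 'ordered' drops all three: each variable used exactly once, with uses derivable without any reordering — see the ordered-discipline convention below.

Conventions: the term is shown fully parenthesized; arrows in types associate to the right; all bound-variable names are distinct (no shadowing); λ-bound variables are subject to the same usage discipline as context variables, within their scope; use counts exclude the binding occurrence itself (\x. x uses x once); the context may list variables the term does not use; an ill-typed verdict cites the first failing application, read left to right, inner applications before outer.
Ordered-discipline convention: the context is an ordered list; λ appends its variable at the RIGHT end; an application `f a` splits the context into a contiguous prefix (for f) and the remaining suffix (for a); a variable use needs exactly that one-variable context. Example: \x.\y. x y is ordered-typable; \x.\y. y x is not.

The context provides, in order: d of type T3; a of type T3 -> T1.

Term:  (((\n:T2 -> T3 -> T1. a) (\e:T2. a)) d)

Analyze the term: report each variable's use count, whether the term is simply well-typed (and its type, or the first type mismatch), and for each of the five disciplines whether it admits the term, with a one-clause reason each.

usage: d=1, a=2, n [bound]=0, e [bound]=0
use order (left to right): a, a, d
typing: well-typed at T1
ordered: ✗, a ×2 used more than once (contraction); unused: n, e — weakening required
linear: ✗, a ×2 used more than once (contraction); unused: n, e — weakening required
affine: ✗, a ×2 used more than once (contraction)
relevant: ✗, unused: n, e — weakening required
unrestricted: ✓, well-typed at T1; no restrictions here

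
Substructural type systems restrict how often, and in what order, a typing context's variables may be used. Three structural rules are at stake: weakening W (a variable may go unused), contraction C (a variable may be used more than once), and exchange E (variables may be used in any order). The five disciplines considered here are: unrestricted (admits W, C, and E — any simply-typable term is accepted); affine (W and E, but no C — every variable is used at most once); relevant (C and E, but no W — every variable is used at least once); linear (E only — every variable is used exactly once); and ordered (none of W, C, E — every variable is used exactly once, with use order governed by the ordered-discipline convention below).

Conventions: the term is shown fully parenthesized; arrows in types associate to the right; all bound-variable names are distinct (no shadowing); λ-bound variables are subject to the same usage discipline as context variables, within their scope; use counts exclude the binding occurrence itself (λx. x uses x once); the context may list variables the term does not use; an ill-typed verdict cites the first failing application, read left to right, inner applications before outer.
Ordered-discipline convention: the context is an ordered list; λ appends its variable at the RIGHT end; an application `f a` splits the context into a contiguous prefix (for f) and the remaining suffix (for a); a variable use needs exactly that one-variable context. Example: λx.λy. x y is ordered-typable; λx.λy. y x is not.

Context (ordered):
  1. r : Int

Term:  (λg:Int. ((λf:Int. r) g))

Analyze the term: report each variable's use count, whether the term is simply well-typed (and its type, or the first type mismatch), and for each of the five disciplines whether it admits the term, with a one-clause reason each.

variable uses: r ×1; g (λ-bound) ×1; f (λ-bound) ×0
use order (left to right): r, g
typing: ✓ — Int → Int
ordered: ✗, f left unused
linear: ✗, f left unused
affine: ✓, at most one use each (r, g, f)
relevant: ✗, f left unused
unrestricted: ✓, well-typed at Int → Int; no restrictions here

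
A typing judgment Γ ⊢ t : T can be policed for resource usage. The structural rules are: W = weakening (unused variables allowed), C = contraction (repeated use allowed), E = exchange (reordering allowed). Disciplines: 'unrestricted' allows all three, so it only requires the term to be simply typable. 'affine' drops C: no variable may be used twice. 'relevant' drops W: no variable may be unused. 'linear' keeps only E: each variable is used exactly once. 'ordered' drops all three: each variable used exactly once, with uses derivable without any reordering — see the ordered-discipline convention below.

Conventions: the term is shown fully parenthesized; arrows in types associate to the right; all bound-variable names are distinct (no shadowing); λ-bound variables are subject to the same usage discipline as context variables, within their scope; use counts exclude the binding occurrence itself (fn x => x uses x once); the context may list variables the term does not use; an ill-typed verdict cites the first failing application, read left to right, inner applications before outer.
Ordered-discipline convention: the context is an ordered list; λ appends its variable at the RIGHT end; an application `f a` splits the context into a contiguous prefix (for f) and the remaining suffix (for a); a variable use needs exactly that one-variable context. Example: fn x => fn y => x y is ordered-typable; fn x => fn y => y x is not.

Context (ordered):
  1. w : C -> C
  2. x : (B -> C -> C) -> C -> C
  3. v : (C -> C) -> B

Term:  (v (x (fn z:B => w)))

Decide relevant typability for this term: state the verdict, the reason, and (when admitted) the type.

no — z never used (weakening)
usage: w ×1, x ×1, v ×1, z (λ-bound) ×0
use order (left to right): v, x, w
typing: the term checks, with type B
per-discipline verdicts: ordered ✗ | linear ✗ | affine ✓ | relevant ✗ | unrestricted ✓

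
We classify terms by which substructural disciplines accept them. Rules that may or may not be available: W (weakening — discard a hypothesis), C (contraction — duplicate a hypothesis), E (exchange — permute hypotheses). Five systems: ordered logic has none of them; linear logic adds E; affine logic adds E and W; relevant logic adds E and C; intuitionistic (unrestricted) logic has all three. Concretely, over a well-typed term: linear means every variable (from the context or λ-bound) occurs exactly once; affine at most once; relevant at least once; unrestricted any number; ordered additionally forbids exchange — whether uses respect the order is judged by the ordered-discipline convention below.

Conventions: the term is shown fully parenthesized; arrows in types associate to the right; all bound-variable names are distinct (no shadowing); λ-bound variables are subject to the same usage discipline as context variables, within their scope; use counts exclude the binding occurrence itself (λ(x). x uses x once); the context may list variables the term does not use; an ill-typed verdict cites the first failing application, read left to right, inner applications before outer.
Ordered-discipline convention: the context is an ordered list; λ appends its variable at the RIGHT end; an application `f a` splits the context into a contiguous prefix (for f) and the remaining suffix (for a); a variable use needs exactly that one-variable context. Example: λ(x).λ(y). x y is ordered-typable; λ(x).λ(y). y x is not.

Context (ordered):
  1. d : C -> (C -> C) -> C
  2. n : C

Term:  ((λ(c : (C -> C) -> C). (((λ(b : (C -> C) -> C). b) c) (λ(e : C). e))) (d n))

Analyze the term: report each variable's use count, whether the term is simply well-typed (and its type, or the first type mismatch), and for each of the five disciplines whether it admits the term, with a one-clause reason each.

variable uses: d ×1, n ×1, c (bound) ×1, b (bound) ×1, e (bound) ×1
left-to-right use order: b, c, e, d, n
typing: well-typed at C
ordered ✓ (one use each (d, n, c, b, e); ordered split holds)
linear ✓ (exactly-once usage across d, n, c, b, e)
affine ✓ (none of d, n, c, b, e used more than once)
relevant ✓ (every one of d, n, c, b, e appears)
unrestricted ✓ (typability at C is all that's needed)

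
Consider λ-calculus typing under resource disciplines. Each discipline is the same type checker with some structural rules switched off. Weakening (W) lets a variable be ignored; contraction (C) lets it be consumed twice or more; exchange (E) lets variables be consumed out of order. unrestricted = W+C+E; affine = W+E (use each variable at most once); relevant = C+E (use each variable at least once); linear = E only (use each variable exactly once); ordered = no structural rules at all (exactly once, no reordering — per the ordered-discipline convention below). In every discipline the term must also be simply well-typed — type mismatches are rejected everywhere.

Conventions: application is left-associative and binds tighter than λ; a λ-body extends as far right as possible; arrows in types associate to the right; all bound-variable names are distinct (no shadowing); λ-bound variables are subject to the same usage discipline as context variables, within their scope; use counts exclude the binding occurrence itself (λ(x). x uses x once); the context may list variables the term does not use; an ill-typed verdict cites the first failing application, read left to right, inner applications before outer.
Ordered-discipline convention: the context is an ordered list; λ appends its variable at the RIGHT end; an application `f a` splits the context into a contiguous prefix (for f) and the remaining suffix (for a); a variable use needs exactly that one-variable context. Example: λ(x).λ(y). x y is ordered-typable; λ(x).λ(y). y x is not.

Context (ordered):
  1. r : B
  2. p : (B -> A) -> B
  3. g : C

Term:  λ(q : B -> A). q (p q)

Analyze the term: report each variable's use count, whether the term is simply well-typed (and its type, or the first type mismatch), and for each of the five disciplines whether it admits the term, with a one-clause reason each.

use counts: r: 0; p: 1; g: 0; q (λ-bound): 2
left-to-right use order: q, p, q
typing: well-typed — term : (B -> A) -> A
ordered ✗ (needs contraction — q ×2; r, g left unused)
linear ✗ (needs contraction — q ×2; r, g left unused)
affine ✗ (needs contraction — q ×2)
relevant ✗ (r, g left unused)
unrestricted ✓ (well-typed at (B -> A) -> A; no restrictions here)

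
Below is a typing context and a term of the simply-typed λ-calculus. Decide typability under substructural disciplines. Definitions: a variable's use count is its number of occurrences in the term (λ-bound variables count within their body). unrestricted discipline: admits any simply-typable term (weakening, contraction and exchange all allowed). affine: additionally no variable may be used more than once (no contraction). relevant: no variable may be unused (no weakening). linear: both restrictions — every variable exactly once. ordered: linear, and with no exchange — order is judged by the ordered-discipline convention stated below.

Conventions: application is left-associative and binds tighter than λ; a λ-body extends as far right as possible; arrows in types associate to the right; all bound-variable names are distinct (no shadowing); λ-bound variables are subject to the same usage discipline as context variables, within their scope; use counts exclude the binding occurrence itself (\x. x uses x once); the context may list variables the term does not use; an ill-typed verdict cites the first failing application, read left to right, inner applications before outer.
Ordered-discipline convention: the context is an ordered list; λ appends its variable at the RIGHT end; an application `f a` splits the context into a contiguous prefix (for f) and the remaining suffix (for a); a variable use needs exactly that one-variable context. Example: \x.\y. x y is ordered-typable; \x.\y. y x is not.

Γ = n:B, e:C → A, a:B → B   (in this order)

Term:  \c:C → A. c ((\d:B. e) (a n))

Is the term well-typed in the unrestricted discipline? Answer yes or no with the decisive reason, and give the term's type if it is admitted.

no — the type mismatch rejects it
usage: n: 1; e: 1; a: 1; c [bound]: 1; d [bound]: 0
use order (left to right): c, e, a, n
typing: ill-typed: a function awaiting C gets C → A
per-discipline verdicts: ordered ✗ · linear ✗ · affine ✗ · relevant ✗ · unrestricted ✗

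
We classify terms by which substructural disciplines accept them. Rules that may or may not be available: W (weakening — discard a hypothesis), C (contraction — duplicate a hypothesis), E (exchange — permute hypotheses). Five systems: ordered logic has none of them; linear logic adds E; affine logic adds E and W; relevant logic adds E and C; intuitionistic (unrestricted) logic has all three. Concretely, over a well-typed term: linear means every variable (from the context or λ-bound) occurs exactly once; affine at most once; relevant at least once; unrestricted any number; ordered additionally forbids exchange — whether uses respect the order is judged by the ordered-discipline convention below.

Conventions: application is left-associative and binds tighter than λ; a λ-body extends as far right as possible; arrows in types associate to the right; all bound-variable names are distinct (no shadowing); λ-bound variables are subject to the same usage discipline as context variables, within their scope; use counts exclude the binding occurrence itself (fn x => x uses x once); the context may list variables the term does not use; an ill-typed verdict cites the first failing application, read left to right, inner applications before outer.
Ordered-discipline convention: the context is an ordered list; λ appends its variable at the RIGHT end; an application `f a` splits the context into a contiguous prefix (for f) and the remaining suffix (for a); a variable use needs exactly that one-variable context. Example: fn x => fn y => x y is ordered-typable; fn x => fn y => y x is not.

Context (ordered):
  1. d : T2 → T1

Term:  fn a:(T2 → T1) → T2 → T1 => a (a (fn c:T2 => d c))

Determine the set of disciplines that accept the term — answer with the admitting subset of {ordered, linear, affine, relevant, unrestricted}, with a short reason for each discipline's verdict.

admitted in: relevant, unrestricted
variable uses: d=1, a (bound)=2, c (bound)=1
left-to-right use order: a, a, d, c
typing: the term checks, with type ((T2 → T1) → T2 → T1) → T2 → T1
ordered ✗ (repeated use of a ×2)
linear ✗ (repeated use of a ×2)
affine ✗ (repeated use of a ×2)
relevant ✓ (d, a, c: all used, weakening unneeded)
unrestricted ✓ (typability at ((T2 → T1) → T2 → T1) → T2 → T1 is all that's needed)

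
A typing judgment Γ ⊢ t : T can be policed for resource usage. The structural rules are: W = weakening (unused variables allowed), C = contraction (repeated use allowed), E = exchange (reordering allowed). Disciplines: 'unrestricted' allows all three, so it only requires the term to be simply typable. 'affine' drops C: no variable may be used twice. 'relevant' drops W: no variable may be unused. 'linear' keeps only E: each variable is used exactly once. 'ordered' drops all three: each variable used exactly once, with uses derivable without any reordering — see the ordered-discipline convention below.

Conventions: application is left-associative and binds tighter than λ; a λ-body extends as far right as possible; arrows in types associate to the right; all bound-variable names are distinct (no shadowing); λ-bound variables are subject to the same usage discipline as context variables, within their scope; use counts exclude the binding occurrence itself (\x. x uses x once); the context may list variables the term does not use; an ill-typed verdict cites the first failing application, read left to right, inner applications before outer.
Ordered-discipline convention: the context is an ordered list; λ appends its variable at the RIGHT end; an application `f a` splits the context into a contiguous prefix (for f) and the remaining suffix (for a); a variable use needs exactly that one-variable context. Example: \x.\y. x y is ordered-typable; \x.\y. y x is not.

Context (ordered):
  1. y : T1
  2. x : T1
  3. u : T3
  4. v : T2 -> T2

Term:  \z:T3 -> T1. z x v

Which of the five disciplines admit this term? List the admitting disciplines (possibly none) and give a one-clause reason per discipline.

admitted by: none
variable uses: y: 0; x: 1; u: 0; v: 1; z (bound): 1
use order (left to right): z, x, v
typing: ill-typed: an argument T1 mismatches the expected T3
ordered ✗ (not simply typable)
linear ✗ (fails simple typing)
affine ✗ (a type mismatch blocks all five)
relevant ✗ (the type mismatch rejects it)
unrestricted ✗ (not simply typable)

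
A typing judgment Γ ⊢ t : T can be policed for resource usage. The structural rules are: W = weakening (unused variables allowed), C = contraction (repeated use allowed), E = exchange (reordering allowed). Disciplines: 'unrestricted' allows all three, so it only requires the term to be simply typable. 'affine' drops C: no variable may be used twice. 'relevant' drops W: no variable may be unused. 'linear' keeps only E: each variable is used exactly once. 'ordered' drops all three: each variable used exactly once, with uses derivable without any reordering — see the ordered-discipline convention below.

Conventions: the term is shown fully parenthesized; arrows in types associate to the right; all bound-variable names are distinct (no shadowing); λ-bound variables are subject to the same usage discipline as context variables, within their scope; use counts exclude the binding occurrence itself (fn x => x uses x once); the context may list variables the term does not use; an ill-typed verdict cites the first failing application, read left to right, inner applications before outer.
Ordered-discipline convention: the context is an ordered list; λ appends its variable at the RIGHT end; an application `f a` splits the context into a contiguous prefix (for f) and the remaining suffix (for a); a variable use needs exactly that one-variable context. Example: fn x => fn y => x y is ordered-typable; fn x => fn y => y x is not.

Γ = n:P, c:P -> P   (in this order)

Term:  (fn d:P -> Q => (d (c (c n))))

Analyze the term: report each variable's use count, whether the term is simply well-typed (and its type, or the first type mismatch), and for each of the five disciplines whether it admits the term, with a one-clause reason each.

variable uses: n=1, c=2, d [bound]=1
uses in reading order: d, c, c, n
typing: well-typed — term : (P -> Q) -> Q
ordered: ✗ — c ×2 used more than once (contraction)
linear: ✗ — c ×2 used more than once (contraction)
affine: ✗ — c ×2 used more than once (contraction)
relevant: ✓ — none of n, c, d goes unused
unrestricted: ✓ — well-typed at (P -> Q) -> Q; no restrictions here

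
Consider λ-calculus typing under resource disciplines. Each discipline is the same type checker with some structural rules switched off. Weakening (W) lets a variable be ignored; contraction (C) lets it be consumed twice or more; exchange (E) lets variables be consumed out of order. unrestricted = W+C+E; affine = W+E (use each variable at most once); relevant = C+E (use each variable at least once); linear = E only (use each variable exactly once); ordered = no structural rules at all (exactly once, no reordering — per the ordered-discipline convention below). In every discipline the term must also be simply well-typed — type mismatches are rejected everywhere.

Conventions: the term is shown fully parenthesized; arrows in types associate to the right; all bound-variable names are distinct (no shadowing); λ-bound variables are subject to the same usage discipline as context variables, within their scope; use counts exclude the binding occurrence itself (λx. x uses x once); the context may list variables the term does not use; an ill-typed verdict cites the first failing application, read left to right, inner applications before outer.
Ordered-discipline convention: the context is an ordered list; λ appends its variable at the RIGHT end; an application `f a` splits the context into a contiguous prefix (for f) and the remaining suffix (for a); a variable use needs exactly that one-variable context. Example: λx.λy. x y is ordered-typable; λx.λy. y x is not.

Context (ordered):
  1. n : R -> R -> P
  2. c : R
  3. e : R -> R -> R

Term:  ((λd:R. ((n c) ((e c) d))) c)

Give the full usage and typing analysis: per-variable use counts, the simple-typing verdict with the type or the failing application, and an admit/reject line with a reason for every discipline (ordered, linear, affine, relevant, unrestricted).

variable uses: n=1, c=3, e=1, d (λ-bound)=1
order of uses: n, c, e, c, d, c
typing: well-typed — term : P
ordered: ✗, needs contraction — c ×3
linear: ✗, needs contraction — c ×3
affine: ✗, needs contraction — c ×3
relevant: ✓, n, c, e, d: all used, weakening unneeded
unrestricted: ✓, typability at P is all that's needed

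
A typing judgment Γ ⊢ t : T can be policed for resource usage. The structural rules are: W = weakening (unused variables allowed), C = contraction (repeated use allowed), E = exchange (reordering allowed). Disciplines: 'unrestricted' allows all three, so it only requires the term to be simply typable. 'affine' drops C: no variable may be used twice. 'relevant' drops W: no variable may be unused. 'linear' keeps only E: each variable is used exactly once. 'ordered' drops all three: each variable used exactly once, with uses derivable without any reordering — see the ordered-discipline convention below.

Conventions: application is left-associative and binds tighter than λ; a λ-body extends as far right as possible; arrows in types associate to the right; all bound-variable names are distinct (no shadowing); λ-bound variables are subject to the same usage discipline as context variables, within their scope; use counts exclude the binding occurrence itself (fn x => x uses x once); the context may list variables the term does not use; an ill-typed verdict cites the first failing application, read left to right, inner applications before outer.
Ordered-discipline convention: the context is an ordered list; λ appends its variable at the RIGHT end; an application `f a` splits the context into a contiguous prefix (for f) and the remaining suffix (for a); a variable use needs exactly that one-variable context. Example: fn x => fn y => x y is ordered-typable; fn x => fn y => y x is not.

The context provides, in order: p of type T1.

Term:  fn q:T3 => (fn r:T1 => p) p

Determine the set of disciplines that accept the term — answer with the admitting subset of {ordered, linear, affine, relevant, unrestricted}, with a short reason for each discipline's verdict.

accepted by: unrestricted
use counts: p: 2×; q (λ-bound): 0×; r (λ-bound): 0×
left-to-right use order: p, p
typing: the term checks, with type T3 -> T1
ordered: ✗ — p ×2 used more than once (contraction); unused: q, r — weakening required
linear: ✗ — p ×2 used more than once (contraction); unused: q, r — weakening required
affine: ✗ — p ×2 used more than once (contraction)
relevant: ✗ — unused: q, r — weakening required
unrestricted: ✓ — simply typable at T3 -> T1; W, C, E all held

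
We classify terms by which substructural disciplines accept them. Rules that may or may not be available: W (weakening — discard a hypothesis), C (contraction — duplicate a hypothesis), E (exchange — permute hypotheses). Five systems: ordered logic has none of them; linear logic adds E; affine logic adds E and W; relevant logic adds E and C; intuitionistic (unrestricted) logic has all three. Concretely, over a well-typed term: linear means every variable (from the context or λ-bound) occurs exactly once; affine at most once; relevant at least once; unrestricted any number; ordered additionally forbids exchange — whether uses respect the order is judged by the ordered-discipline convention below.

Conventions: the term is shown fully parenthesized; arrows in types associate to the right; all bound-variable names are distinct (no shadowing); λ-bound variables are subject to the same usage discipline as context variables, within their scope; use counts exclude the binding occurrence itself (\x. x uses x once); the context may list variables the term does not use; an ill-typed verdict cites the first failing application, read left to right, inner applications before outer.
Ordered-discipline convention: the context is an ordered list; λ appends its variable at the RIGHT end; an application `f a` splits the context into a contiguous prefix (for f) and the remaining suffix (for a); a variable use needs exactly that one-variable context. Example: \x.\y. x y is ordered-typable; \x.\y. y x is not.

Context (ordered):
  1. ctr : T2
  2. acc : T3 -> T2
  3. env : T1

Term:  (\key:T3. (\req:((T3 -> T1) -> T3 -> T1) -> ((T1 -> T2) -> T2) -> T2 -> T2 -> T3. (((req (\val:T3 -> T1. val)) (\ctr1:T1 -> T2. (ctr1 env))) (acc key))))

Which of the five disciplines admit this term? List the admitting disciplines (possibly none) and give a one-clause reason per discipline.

admitted by: affine, unrestricted
use counts: ctr: 0×, acc: 1×, env: 1×, key [bound]: 1×, req [bound]: 1×, val [bound]: 1×, ctr1 [bound]: 1×
uses in reading order: req, val, ctr1, env, acc, key
typing: the term checks, with type T3 -> (((T3 -> T1) -> T3 -> T1) -> ((T1 -> T2) -> T2) -> T2 -> T2 -> T3) -> T2 -> T3
ordered: ✗, ctr never used (weakening)
linear: ✗, ctr never used (weakening)
affine: ✓, ctr, acc, env, key, req, val, ctr1: no repeats, contraction unneeded
relevant: ✗, ctr never used (weakening)
unrestricted: ✓, well-typed at T3 -> (((T3 -> T1) -> T3 -> T1) -> ((T1 -> T2) -> T2) -> T2 -> T2 -> T3) -> T2 -> T3; no restrictions here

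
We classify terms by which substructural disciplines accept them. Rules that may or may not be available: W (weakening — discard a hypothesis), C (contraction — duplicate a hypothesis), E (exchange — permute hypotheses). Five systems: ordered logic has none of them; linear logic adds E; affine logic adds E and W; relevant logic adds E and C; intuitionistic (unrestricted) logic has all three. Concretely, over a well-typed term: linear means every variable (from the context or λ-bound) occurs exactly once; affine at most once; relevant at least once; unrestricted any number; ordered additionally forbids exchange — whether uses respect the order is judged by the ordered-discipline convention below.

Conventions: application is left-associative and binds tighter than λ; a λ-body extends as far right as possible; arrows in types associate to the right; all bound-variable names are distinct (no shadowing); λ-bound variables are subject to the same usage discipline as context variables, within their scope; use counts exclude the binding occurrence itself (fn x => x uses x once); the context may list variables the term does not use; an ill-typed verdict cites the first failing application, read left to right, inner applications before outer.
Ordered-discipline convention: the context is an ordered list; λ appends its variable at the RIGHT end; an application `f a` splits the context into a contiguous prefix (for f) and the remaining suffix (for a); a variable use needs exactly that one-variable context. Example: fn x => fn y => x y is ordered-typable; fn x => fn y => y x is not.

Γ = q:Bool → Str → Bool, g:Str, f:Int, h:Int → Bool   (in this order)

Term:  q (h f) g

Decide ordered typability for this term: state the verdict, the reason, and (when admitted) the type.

no — no ordered split (uses run q, h, f, g)
usage: q=1; g=1; f=1; h=1
left-to-right use order: q, h, f, g
typing: ✓ — Bool
across the five disciplines: ordered ✗ · linear ✓ · affine ✓ · relevant ✓ · unrestricted ✓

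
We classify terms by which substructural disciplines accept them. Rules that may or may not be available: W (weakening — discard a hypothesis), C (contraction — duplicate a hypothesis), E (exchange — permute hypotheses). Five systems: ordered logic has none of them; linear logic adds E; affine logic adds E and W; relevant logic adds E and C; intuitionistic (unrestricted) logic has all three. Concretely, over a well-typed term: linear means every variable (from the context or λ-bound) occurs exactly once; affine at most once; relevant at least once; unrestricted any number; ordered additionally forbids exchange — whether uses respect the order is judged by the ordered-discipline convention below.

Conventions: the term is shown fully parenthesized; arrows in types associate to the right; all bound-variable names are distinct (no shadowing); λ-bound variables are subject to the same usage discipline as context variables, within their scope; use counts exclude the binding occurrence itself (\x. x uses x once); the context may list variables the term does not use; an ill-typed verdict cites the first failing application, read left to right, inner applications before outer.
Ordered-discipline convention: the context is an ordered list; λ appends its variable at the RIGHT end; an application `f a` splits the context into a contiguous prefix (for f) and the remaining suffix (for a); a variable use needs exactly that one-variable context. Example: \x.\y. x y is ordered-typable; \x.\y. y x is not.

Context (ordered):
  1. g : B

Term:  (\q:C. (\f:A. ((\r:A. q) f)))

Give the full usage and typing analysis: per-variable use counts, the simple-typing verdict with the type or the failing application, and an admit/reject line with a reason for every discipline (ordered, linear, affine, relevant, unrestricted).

counts: g: 0; q (bound): 1; f (bound): 1; r (bound): 0
left-to-right use order: q, f
typing: well-typed — term : C → A → C
ordered: ✗ — unused: g, r — weakening required
linear: ✗ — unused: g, r — weakening required
affine: ✓ — g, q, f, r: no repeats, contraction unneeded
relevant: ✗ — unused: g, r — weakening required
unrestricted: ✓ — simply typable at C → A → C; W, C, E all held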